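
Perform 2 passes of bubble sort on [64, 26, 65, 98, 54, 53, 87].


Initial: [64, 26, 65, 98, 54, 53, 87]
Pass 1: [26, 64, 65, 54, 53, 87, 98] (4 swaps)
Pass 2: [26, 64, 54, 53, 65, 87, 98] (2 swaps)

After 2 passes: [26, 64, 54, 53, 65, 87, 98]


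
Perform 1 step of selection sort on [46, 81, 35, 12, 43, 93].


Initial: [46, 81, 35, 12, 43, 93]
Step 1: min=12 at 3
  Swap: [12, 81, 35, 46, 43, 93]

After 1 step: [12, 81, 35, 46, 43, 93]


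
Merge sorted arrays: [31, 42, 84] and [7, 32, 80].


Take 7 from B
Take 31 from A
Take 32 from B
Take 42 from A
Take 80 from B

Merged: [7, 31, 32, 42, 80, 84]


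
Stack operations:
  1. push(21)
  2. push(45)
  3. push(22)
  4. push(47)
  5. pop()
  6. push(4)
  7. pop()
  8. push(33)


push(21) -> [21]
push(45) -> [21, 45]
push(22) -> [21, 45, 22]
push(47) -> [21, 45, 22, 47]
pop()->47, [21, 45, 22]
push(4) -> [21, 45, 22, 4]
pop()->4, [21, 45, 22]
push(33) -> [21, 45, 22, 33]

Final stack: [21, 45, 22, 33]


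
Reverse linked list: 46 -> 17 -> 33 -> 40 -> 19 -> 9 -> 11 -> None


Step 1: curr=46, set curr.next=prev(None) | reversed so far: 46
Step 2: curr=17, set curr.next=prev(46) | reversed so far: 17 -> 46
Step 3: curr=33, set curr.next=prev(17) | reversed so far: 33 -> 17 -> 46
Step 4: curr=40, set curr.next=prev(33) | reversed so far: 40 -> 33 -> 17 -> 46
Step 5: curr=19, set curr.next=prev(40) | reversed so far: 19 -> 40 -> 33 -> 17 -> 46
Step 6: curr=9, set curr.next=prev(19) | reversed so far: 9 -> 19 -> 40 -> 33 -> 17 -> 46
Step 7: curr=11, set curr.next=prev(9) | reversed so far: 11 -> 9 -> 19 -> 40 -> 33 -> 17 -> 46

11 -> 9 -> 19 -> 40 -> 33 -> 17 -> 46 -> None


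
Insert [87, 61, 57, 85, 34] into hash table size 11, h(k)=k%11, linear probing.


Insert 87: h=10 -> slot 10
Insert 61: h=6 -> slot 6
Insert 57: h=2 -> slot 2
Insert 85: h=8 -> slot 8
Insert 34: h=1 -> slot 1

Table: [None, 34, 57, None, None, None, 61, None, 85, None, 87]


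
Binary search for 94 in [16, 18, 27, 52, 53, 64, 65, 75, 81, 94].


Step 1: lo=0, hi=9, mid=4, val=53
Step 2: lo=5, hi=9, mid=7, val=75
Step 3: lo=8, hi=9, mid=8, val=81
Step 4: lo=9, hi=9, mid=9, val=94

Found at index 9


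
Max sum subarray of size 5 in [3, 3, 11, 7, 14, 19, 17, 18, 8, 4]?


[0:5]: 38
[1:6]: 54
[2:7]: 68
[3:8]: 75
[4:9]: 76
[5:10]: 66

Max: 76 at [4:9]


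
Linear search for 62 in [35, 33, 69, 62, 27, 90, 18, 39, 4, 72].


i=0: 35!=62
i=1: 33!=62
i=2: 69!=62
i=3: 62==62 found!

Found at 3, 4 comps


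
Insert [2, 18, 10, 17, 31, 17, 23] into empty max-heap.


Insert 2: [2]
Insert 18: [18, 2]
Insert 10: [18, 2, 10]
Insert 17: [18, 17, 10, 2]
Insert 31: [31, 18, 10, 2, 17]
Insert 17: [31, 18, 17, 2, 17, 10]
Insert 23: [31, 18, 23, 2, 17, 10, 17]

Final heap: [31, 18, 23, 2, 17, 10, 17]


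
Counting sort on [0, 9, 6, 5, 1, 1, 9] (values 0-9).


Input: [0, 9, 6, 5, 1, 1, 9]
Counts: [1, 2, 0, 0, 0, 1, 1, 0, 0, 2]

Sorted: [0, 1, 1, 5, 6, 9, 9]


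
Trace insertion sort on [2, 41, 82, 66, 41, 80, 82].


Initial: [2, 41, 82, 66, 41, 80, 82]
Insert 41: [2, 41, 82, 66, 41, 80, 82]
Insert 82: [2, 41, 82, 66, 41, 80, 82]
Insert 66: [2, 41, 66, 82, 41, 80, 82]
Insert 41: [2, 41, 41, 66, 82, 80, 82]
Insert 80: [2, 41, 41, 66, 80, 82, 82]
Insert 82: [2, 41, 41, 66, 80, 82, 82]

Sorted: [2, 41, 41, 66, 80, 82, 82]


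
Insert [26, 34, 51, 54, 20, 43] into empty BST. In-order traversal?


Insert 26: root
Insert 34: R from 26
Insert 51: R from 26 -> R from 34
Insert 54: R from 26 -> R from 34 -> R from 51
Insert 20: L from 26
Insert 43: R from 26 -> R from 34 -> L from 51

In-order: [20, 26, 34, 43, 51, 54]


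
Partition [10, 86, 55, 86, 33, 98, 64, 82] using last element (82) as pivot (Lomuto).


Pivot: 82
  10 <= 82: advance i (no swap)
  55 <= 82: swap -> [10, 55, 86, 86, 33, 98, 64, 82]
  33 <= 82: swap -> [10, 55, 33, 86, 86, 98, 64, 82]
  64 <= 82: swap -> [10, 55, 33, 64, 86, 98, 86, 82]
Place pivot at 4: [10, 55, 33, 64, 82, 98, 86, 86]

Partitioned: [10, 55, 33, 64, 82, 98, 86, 86]


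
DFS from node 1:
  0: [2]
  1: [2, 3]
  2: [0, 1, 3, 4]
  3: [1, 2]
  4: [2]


Visit 1, push [3, 2]
Visit 2, push [4, 3, 0]
Visit 0, push []
Visit 3, push []
Visit 4, push []

DFS order: [1, 2, 0, 3, 4]


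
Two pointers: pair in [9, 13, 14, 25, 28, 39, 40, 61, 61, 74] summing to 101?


lo=0(9)+hi=9(74)=83
lo=1(13)+hi=9(74)=87
lo=2(14)+hi=9(74)=88
lo=3(25)+hi=9(74)=99
lo=4(28)+hi=9(74)=102
lo=4(28)+hi=8(61)=89
lo=5(39)+hi=8(61)=100
lo=6(40)+hi=8(61)=101

Yes: 40+61=101


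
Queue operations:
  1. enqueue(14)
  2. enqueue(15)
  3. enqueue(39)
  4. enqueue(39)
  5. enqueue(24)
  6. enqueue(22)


enqueue(14) -> [14]
enqueue(15) -> [14, 15]
enqueue(39) -> [14, 15, 39]
enqueue(39) -> [14, 15, 39, 39]
enqueue(24) -> [14, 15, 39, 39, 24]
enqueue(22) -> [14, 15, 39, 39, 24, 22]

Final queue: [14, 15, 39, 39, 24, 22]


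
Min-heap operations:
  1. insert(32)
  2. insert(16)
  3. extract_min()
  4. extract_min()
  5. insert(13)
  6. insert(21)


insert(32) -> [32]
insert(16) -> [16, 32]
extract_min()->16, [32]
extract_min()->32, []
insert(13) -> [13]
insert(21) -> [13, 21]

Final heap: [13, 21]


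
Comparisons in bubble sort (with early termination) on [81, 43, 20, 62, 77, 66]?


Algorithm: bubble sort (with early termination)
Input: [81, 43, 20, 62, 77, 66]
Sorted: [20, 43, 62, 66, 77, 81]

12


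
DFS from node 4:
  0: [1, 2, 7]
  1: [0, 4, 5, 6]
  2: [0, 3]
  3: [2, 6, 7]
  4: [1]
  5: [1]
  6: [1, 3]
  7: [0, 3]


Visit 4, push [1]
Visit 1, push [6, 5, 0]
Visit 0, push [7, 2]
Visit 2, push [3]
Visit 3, push [7, 6]
Visit 6, push []
Visit 7, push []
Visit 5, push []

DFS order: [4, 1, 0, 2, 3, 6, 7, 5]


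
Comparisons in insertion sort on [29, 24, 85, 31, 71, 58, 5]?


Algorithm: insertion sort
Input: [29, 24, 85, 31, 71, 58, 5]
Sorted: [5, 24, 29, 31, 58, 71, 85]

15


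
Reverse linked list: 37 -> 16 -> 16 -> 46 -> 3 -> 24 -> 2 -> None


Step 1: curr=37, set curr.next=prev(None) | reversed so far: 37
Step 2: curr=16, set curr.next=prev(37) | reversed so far: 16 -> 37
Step 3: curr=16, set curr.next=prev(16) | reversed so far: 16 -> 16 -> 37
Step 4: curr=46, set curr.next=prev(16) | reversed so far: 46 -> 16 -> 16 -> 37
Step 5: curr=3, set curr.next=prev(46) | reversed so far: 3 -> 46 -> 16 -> 16 -> 37
Step 6: curr=24, set curr.next=prev(3) | reversed so far: 24 -> 3 -> 46 -> 16 -> 16 -> 37
Step 7: curr=2, set curr.next=prev(24) | reversed so far: 2 -> 24 -> 3 -> 46 -> 16 -> 16 -> 37

2 -> 24 -> 3 -> 46 -> 16 -> 16 -> 37 -> None


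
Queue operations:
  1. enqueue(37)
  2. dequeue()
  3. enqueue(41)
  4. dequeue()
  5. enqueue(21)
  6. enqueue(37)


enqueue(37) -> [37]
dequeue()->37, []
enqueue(41) -> [41]
dequeue()->41, []
enqueue(21) -> [21]
enqueue(37) -> [21, 37]

Final queue: [21, 37]


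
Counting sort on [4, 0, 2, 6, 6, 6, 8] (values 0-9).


Input: [4, 0, 2, 6, 6, 6, 8]
Counts: [1, 0, 1, 0, 1, 0, 3, 0, 1, 0]

Sorted: [0, 2, 4, 6, 6, 6, 8]


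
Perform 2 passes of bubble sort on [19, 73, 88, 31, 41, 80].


Initial: [19, 73, 88, 31, 41, 80]
Pass 1: [19, 73, 31, 41, 80, 88] (3 swaps)
Pass 2: [19, 31, 41, 73, 80, 88] (2 swaps)

After 2 passes: [19, 31, 41, 73, 80, 88]


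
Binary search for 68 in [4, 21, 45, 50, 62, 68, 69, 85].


Step 1: lo=0, hi=7, mid=3, val=50
Step 2: lo=4, hi=7, mid=5, val=68

Found at index 5


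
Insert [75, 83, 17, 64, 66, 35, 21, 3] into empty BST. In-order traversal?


Insert 75: root
Insert 83: R from 75
Insert 17: L from 75
Insert 64: L from 75 -> R from 17
Insert 66: L from 75 -> R from 17 -> R from 64
Insert 35: L from 75 -> R from 17 -> L from 64
Insert 21: L from 75 -> R from 17 -> L from 64 -> L from 35
Insert 3: L from 75 -> L from 17

In-order: [3, 17, 21, 35, 64, 66, 75, 83]


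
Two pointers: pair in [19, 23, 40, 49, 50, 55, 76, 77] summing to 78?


lo=0(19)+hi=7(77)=96
lo=0(19)+hi=6(76)=95
lo=0(19)+hi=5(55)=74
lo=1(23)+hi=5(55)=78

Yes: 23+55=78


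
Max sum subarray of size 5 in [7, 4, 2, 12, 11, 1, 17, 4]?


[0:5]: 36
[1:6]: 30
[2:7]: 43
[3:8]: 45

Max: 45 at [3:8]


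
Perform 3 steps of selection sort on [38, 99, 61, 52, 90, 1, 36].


Initial: [38, 99, 61, 52, 90, 1, 36]
Step 1: min=1 at 5
  Swap: [1, 99, 61, 52, 90, 38, 36]
Step 2: min=36 at 6
  Swap: [1, 36, 61, 52, 90, 38, 99]
Step 3: min=38 at 5
  Swap: [1, 36, 38, 52, 90, 61, 99]

After 3 steps: [1, 36, 38, 52, 90, 61, 99]


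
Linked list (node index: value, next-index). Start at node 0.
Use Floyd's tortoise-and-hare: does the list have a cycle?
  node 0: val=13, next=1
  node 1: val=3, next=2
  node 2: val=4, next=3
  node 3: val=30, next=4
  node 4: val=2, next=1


Floyd's tortoise (slow, +1) and hare (fast, +2):
  init: slow=0, fast=0
  step 1: slow=1, fast=2
  step 2: slow=2, fast=4
  step 3: slow=3, fast=2
  step 4: slow=4, fast=4
  slow == fast at node 4: cycle detected

Cycle: yes


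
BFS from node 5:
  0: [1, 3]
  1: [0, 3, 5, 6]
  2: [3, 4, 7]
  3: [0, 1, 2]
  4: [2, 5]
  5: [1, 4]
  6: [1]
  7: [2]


Visit 5, enqueue [1, 4]
Visit 1, enqueue [0, 3, 6]
Visit 4, enqueue [2]
Visit 0, enqueue []
Visit 3, enqueue []
Visit 6, enqueue []
Visit 2, enqueue [7]
Visit 7, enqueue []

BFS order: [5, 1, 4, 0, 3, 6, 2, 7]


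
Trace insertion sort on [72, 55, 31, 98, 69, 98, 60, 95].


Initial: [72, 55, 31, 98, 69, 98, 60, 95]
Insert 55: [55, 72, 31, 98, 69, 98, 60, 95]
Insert 31: [31, 55, 72, 98, 69, 98, 60, 95]
Insert 98: [31, 55, 72, 98, 69, 98, 60, 95]
Insert 69: [31, 55, 69, 72, 98, 98, 60, 95]
Insert 98: [31, 55, 69, 72, 98, 98, 60, 95]
Insert 60: [31, 55, 60, 69, 72, 98, 98, 95]
Insert 95: [31, 55, 60, 69, 72, 95, 98, 98]

Sorted: [31, 55, 60, 69, 72, 95, 98, 98]


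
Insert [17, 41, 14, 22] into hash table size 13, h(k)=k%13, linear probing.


Insert 17: h=4 -> slot 4
Insert 41: h=2 -> slot 2
Insert 14: h=1 -> slot 1
Insert 22: h=9 -> slot 9

Table: [None, 14, 41, None, 17, None, None, None, None, 22, None, None, None]


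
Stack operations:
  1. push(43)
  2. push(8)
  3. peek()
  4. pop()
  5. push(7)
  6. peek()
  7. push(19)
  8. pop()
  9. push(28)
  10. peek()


push(43) -> [43]
push(8) -> [43, 8]
peek()->8
pop()->8, [43]
push(7) -> [43, 7]
peek()->7
push(19) -> [43, 7, 19]
pop()->19, [43, 7]
push(28) -> [43, 7, 28]
peek()->28

Final stack: [43, 7, 28]


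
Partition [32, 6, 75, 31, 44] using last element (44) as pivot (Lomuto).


Pivot: 44
  32 <= 44: advance i (no swap)
  6 <= 44: advance i (no swap)
  31 <= 44: swap -> [32, 6, 31, 75, 44]
Place pivot at 3: [32, 6, 31, 44, 75]

Partitioned: [32, 6, 31, 44, 75]


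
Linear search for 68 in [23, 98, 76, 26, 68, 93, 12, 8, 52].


i=0: 23!=68
i=1: 98!=68
i=2: 76!=68
i=3: 26!=68
i=4: 68==68 found!

Found at 4, 5 comps


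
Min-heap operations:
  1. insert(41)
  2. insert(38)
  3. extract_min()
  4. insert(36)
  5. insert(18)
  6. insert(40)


insert(41) -> [41]
insert(38) -> [38, 41]
extract_min()->38, [41]
insert(36) -> [36, 41]
insert(18) -> [18, 41, 36]
insert(40) -> [18, 40, 36, 41]

Final heap: [18, 40, 36, 41]


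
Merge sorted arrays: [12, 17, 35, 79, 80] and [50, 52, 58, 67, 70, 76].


Take 12 from A
Take 17 from A
Take 35 from A
Take 50 from B
Take 52 from B
Take 58 from B
Take 67 from B
Take 70 from B
Take 76 from B

Merged: [12, 17, 35, 50, 52, 58, 67, 70, 76, 79, 80]


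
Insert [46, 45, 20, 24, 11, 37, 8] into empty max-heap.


Insert 46: [46]
Insert 45: [46, 45]
Insert 20: [46, 45, 20]
Insert 24: [46, 45, 20, 24]
Insert 11: [46, 45, 20, 24, 11]
Insert 37: [46, 45, 37, 24, 11, 20]
Insert 8: [46, 45, 37, 24, 11, 20, 8]

Final heap: [46, 45, 37, 24, 11, 20, 8]


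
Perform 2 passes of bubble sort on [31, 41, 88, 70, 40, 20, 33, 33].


Initial: [31, 41, 88, 70, 40, 20, 33, 33]
Pass 1: [31, 41, 70, 40, 20, 33, 33, 88] (5 swaps)
Pass 2: [31, 41, 40, 20, 33, 33, 70, 88] (4 swaps)

After 2 passes: [31, 41, 40, 20, 33, 33, 70, 88]


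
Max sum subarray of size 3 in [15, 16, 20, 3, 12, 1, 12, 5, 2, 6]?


[0:3]: 51
[1:4]: 39
[2:5]: 35
[3:6]: 16
[4:7]: 25
[5:8]: 18
[6:9]: 19
[7:10]: 13

Max: 51 at [0:3]


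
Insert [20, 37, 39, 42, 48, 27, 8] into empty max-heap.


Insert 20: [20]
Insert 37: [37, 20]
Insert 39: [39, 20, 37]
Insert 42: [42, 39, 37, 20]
Insert 48: [48, 42, 37, 20, 39]
Insert 27: [48, 42, 37, 20, 39, 27]
Insert 8: [48, 42, 37, 20, 39, 27, 8]

Final heap: [48, 42, 37, 20, 39, 27, 8]


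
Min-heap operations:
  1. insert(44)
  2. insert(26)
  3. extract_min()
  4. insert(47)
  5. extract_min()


insert(44) -> [44]
insert(26) -> [26, 44]
extract_min()->26, [44]
insert(47) -> [44, 47]
extract_min()->44, [47]

Final heap: [47]


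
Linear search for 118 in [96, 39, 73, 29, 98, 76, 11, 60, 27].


i=0: 96!=118
i=1: 39!=118
i=2: 73!=118
i=3: 29!=118
i=4: 98!=118
i=5: 76!=118
i=6: 11!=118
i=7: 60!=118
i=8: 27!=118

Not found, 9 comps


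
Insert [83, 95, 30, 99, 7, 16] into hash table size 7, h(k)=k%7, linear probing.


Insert 83: h=6 -> slot 6
Insert 95: h=4 -> slot 4
Insert 30: h=2 -> slot 2
Insert 99: h=1 -> slot 1
Insert 7: h=0 -> slot 0
Insert 16: h=2, 1 probes -> slot 3

Table: [7, 99, 30, 16, 95, None, 83]


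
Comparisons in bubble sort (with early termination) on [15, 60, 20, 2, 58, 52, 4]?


Algorithm: bubble sort (with early termination)
Input: [15, 60, 20, 2, 58, 52, 4]
Sorted: [2, 4, 15, 20, 52, 58, 60]

21


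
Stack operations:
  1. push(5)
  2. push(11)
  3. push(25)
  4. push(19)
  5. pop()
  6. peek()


push(5) -> [5]
push(11) -> [5, 11]
push(25) -> [5, 11, 25]
push(19) -> [5, 11, 25, 19]
pop()->19, [5, 11, 25]
peek()->25

Final stack: [5, 11, 25]


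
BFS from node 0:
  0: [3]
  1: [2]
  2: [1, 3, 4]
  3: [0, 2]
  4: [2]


Visit 0, enqueue [3]
Visit 3, enqueue [2]
Visit 2, enqueue [1, 4]
Visit 1, enqueue []
Visit 4, enqueue []

BFS order: [0, 3, 2, 1, 4]


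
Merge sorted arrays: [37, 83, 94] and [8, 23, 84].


Take 8 from B
Take 23 from B
Take 37 from A
Take 83 from A
Take 84 from B

Merged: [8, 23, 37, 83, 84, 94]


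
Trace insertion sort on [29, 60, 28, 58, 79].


Initial: [29, 60, 28, 58, 79]
Insert 60: [29, 60, 28, 58, 79]
Insert 28: [28, 29, 60, 58, 79]
Insert 58: [28, 29, 58, 60, 79]
Insert 79: [28, 29, 58, 60, 79]

Sorted: [28, 29, 58, 60, 79]


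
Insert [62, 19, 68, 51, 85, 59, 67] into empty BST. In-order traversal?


Insert 62: root
Insert 19: L from 62
Insert 68: R from 62
Insert 51: L from 62 -> R from 19
Insert 85: R from 62 -> R from 68
Insert 59: L from 62 -> R from 19 -> R from 51
Insert 67: R from 62 -> L from 68

In-order: [19, 51, 59, 62, 67, 68, 85]


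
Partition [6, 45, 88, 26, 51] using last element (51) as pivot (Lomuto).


Pivot: 51
  6 <= 51: advance i (no swap)
  45 <= 51: advance i (no swap)
  26 <= 51: swap -> [6, 45, 26, 88, 51]
Place pivot at 3: [6, 45, 26, 51, 88]

Partitioned: [6, 45, 26, 51, 88]


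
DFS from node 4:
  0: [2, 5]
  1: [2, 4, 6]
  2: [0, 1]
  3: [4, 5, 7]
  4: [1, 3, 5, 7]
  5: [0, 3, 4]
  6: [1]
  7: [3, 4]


Visit 4, push [7, 5, 3, 1]
Visit 1, push [6, 2]
Visit 2, push [0]
Visit 0, push [5]
Visit 5, push [3]
Visit 3, push [7]
Visit 7, push []
Visit 6, push []

DFS order: [4, 1, 2, 0, 5, 3, 7, 6]


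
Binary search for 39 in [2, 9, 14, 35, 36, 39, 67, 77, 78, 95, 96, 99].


Step 1: lo=0, hi=11, mid=5, val=39

Found at index 5


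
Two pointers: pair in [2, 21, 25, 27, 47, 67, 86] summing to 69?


lo=0(2)+hi=6(86)=88
lo=0(2)+hi=5(67)=69

Yes: 2+67=69


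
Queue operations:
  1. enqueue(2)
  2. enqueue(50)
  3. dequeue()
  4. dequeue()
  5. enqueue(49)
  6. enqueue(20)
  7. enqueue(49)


enqueue(2) -> [2]
enqueue(50) -> [2, 50]
dequeue()->2, [50]
dequeue()->50, []
enqueue(49) -> [49]
enqueue(20) -> [49, 20]
enqueue(49) -> [49, 20, 49]

Final queue: [49, 20, 49]


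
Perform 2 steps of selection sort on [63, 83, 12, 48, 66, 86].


Initial: [63, 83, 12, 48, 66, 86]
Step 1: min=12 at 2
  Swap: [12, 83, 63, 48, 66, 86]
Step 2: min=48 at 3
  Swap: [12, 48, 63, 83, 66, 86]

After 2 steps: [12, 48, 63, 83, 66, 86]


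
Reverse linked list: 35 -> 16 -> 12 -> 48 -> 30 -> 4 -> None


Step 1: curr=35, set curr.next=prev(None) | reversed so far: 35
Step 2: curr=16, set curr.next=prev(35) | reversed so far: 16 -> 35
Step 3: curr=12, set curr.next=prev(16) | reversed so far: 12 -> 16 -> 35
Step 4: curr=48, set curr.next=prev(12) | reversed so far: 48 -> 12 -> 16 -> 35
Step 5: curr=30, set curr.next=prev(48) | reversed so far: 30 -> 48 -> 12 -> 16 -> 35
Step 6: curr=4, set curr.next=prev(30) | reversed so far: 4 -> 30 -> 48 -> 12 -> 16 -> 35

4 -> 30 -> 48 -> 12 -> 16 -> 35 -> None


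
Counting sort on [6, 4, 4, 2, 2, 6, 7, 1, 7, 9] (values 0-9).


Input: [6, 4, 4, 2, 2, 6, 7, 1, 7, 9]
Counts: [0, 1, 2, 0, 2, 0, 2, 2, 0, 1]

Sorted: [1, 2, 2, 4, 4, 6, 6, 7, 7, 9]


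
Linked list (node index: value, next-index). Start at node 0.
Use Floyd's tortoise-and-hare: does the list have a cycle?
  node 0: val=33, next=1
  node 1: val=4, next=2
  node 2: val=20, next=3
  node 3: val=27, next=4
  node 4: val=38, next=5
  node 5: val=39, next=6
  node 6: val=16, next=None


Floyd's tortoise (slow, +1) and hare (fast, +2):
  init: slow=0, fast=0
  step 1: slow=1, fast=2
  step 2: slow=2, fast=4
  step 3: slow=3, fast=6
  step 4: fast -> None, no cycle

Cycle: no


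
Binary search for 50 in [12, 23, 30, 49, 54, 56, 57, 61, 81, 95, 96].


Step 1: lo=0, hi=10, mid=5, val=56
Step 2: lo=0, hi=4, mid=2, val=30
Step 3: lo=3, hi=4, mid=3, val=49
Step 4: lo=4, hi=4, mid=4, val=54

Not found


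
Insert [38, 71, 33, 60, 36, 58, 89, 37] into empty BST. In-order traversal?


Insert 38: root
Insert 71: R from 38
Insert 33: L from 38
Insert 60: R from 38 -> L from 71
Insert 36: L from 38 -> R from 33
Insert 58: R from 38 -> L from 71 -> L from 60
Insert 89: R from 38 -> R from 71
Insert 37: L from 38 -> R from 33 -> R from 36

In-order: [33, 36, 37, 38, 58, 60, 71, 89]


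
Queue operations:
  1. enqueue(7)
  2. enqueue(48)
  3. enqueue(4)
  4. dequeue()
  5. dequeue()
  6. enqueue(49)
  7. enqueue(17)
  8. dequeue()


enqueue(7) -> [7]
enqueue(48) -> [7, 48]
enqueue(4) -> [7, 48, 4]
dequeue()->7, [48, 4]
dequeue()->48, [4]
enqueue(49) -> [4, 49]
enqueue(17) -> [4, 49, 17]
dequeue()->4, [49, 17]

Final queue: [49, 17]


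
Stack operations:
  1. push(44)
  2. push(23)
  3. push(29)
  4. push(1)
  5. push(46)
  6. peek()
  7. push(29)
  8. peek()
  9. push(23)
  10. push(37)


push(44) -> [44]
push(23) -> [44, 23]
push(29) -> [44, 23, 29]
push(1) -> [44, 23, 29, 1]
push(46) -> [44, 23, 29, 1, 46]
peek()->46
push(29) -> [44, 23, 29, 1, 46, 29]
peek()->29
push(23) -> [44, 23, 29, 1, 46, 29, 23]
push(37) -> [44, 23, 29, 1, 46, 29, 23, 37]

Final stack: [44, 23, 29, 1, 46, 29, 23, 37]


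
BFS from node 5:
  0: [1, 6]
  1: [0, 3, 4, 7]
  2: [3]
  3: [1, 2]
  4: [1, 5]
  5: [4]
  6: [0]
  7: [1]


Visit 5, enqueue [4]
Visit 4, enqueue [1]
Visit 1, enqueue [0, 3, 7]
Visit 0, enqueue [6]
Visit 3, enqueue [2]
Visit 7, enqueue []
Visit 6, enqueue []
Visit 2, enqueue []

BFS order: [5, 4, 1, 0, 3, 7, 6, 2]


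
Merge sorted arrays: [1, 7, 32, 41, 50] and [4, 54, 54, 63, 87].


Take 1 from A
Take 4 from B
Take 7 from A
Take 32 from A
Take 41 from A
Take 50 from A

Merged: [1, 4, 7, 32, 41, 50, 54, 54, 63, 87]


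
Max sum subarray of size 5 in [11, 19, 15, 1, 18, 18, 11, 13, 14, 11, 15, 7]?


[0:5]: 64
[1:6]: 71
[2:7]: 63
[3:8]: 61
[4:9]: 74
[5:10]: 67
[6:11]: 64
[7:12]: 60

Max: 74 at [4:9]


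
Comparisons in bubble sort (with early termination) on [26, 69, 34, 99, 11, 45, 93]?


Algorithm: bubble sort (with early termination)
Input: [26, 69, 34, 99, 11, 45, 93]
Sorted: [11, 26, 34, 45, 69, 93, 99]

20


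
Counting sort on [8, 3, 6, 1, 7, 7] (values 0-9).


Input: [8, 3, 6, 1, 7, 7]
Counts: [0, 1, 0, 1, 0, 0, 1, 2, 1, 0]

Sorted: [1, 3, 6, 7, 7, 8]


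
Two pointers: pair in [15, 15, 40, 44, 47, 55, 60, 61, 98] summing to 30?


lo=0(15)+hi=8(98)=113
lo=0(15)+hi=7(61)=76
lo=0(15)+hi=6(60)=75
lo=0(15)+hi=5(55)=70
lo=0(15)+hi=4(47)=62
lo=0(15)+hi=3(44)=59
lo=0(15)+hi=2(40)=55
lo=0(15)+hi=1(15)=30

Yes: 15+15=30


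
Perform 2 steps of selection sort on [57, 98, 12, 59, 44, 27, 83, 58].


Initial: [57, 98, 12, 59, 44, 27, 83, 58]
Step 1: min=12 at 2
  Swap: [12, 98, 57, 59, 44, 27, 83, 58]
Step 2: min=27 at 5
  Swap: [12, 27, 57, 59, 44, 98, 83, 58]

After 2 steps: [12, 27, 57, 59, 44, 98, 83, 58]


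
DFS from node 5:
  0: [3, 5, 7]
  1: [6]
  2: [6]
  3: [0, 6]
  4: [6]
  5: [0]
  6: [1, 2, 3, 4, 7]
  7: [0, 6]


Visit 5, push [0]
Visit 0, push [7, 3]
Visit 3, push [6]
Visit 6, push [7, 4, 2, 1]
Visit 1, push []
Visit 2, push []
Visit 4, push []
Visit 7, push []

DFS order: [5, 0, 3, 6, 1, 2, 4, 7]


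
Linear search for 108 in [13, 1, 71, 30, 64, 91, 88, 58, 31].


i=0: 13!=108
i=1: 1!=108
i=2: 71!=108
i=3: 30!=108
i=4: 64!=108
i=5: 91!=108
i=6: 88!=108
i=7: 58!=108
i=8: 31!=108

Not found, 9 comps


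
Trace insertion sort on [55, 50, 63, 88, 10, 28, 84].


Initial: [55, 50, 63, 88, 10, 28, 84]
Insert 50: [50, 55, 63, 88, 10, 28, 84]
Insert 63: [50, 55, 63, 88, 10, 28, 84]
Insert 88: [50, 55, 63, 88, 10, 28, 84]
Insert 10: [10, 50, 55, 63, 88, 28, 84]
Insert 28: [10, 28, 50, 55, 63, 88, 84]
Insert 84: [10, 28, 50, 55, 63, 84, 88]

Sorted: [10, 28, 50, 55, 63, 84, 88]


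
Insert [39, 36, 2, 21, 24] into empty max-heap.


Insert 39: [39]
Insert 36: [39, 36]
Insert 2: [39, 36, 2]
Insert 21: [39, 36, 2, 21]
Insert 24: [39, 36, 2, 21, 24]

Final heap: [39, 36, 2, 21, 24]


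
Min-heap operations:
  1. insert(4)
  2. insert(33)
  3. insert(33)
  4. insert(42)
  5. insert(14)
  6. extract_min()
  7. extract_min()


insert(4) -> [4]
insert(33) -> [4, 33]
insert(33) -> [4, 33, 33]
insert(42) -> [4, 33, 33, 42]
insert(14) -> [4, 14, 33, 42, 33]
extract_min()->4, [14, 33, 33, 42]
extract_min()->14, [33, 33, 42]

Final heap: [33, 33, 42]


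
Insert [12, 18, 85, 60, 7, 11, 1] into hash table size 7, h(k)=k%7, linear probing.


Insert 12: h=5 -> slot 5
Insert 18: h=4 -> slot 4
Insert 85: h=1 -> slot 1
Insert 60: h=4, 2 probes -> slot 6
Insert 7: h=0 -> slot 0
Insert 11: h=4, 5 probes -> slot 2
Insert 1: h=1, 2 probes -> slot 3

Table: [7, 85, 11, 1, 18, 12, 60]


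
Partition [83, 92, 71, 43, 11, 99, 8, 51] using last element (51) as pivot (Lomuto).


Pivot: 51
  43 <= 51: swap -> [43, 92, 71, 83, 11, 99, 8, 51]
  11 <= 51: swap -> [43, 11, 71, 83, 92, 99, 8, 51]
  8 <= 51: swap -> [43, 11, 8, 83, 92, 99, 71, 51]
Place pivot at 3: [43, 11, 8, 51, 92, 99, 71, 83]

Partitioned: [43, 11, 8, 51, 92, 99, 71, 83]


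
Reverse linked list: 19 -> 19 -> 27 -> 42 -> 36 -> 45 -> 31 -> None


Step 1: curr=19, set curr.next=prev(None) | reversed so far: 19
Step 2: curr=19, set curr.next=prev(19) | reversed so far: 19 -> 19
Step 3: curr=27, set curr.next=prev(19) | reversed so far: 27 -> 19 -> 19
Step 4: curr=42, set curr.next=prev(27) | reversed so far: 42 -> 27 -> 19 -> 19
Step 5: curr=36, set curr.next=prev(42) | reversed so far: 36 -> 42 -> 27 -> 19 -> 19
Step 6: curr=45, set curr.next=prev(36) | reversed so far: 45 -> 36 -> 42 -> 27 -> 19 -> 19
Step 7: curr=31, set curr.next=prev(45) | reversed so far: 31 -> 45 -> 36 -> 42 -> 27 -> 19 -> 19

31 -> 45 -> 36 -> 42 -> 27 -> 19 -> 19 -> None


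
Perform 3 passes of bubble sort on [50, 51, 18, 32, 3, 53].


Initial: [50, 51, 18, 32, 3, 53]
Pass 1: [50, 18, 32, 3, 51, 53] (3 swaps)
Pass 2: [18, 32, 3, 50, 51, 53] (3 swaps)
Pass 3: [18, 3, 32, 50, 51, 53] (1 swaps)

After 3 passes: [18, 3, 32, 50, 51, 53]


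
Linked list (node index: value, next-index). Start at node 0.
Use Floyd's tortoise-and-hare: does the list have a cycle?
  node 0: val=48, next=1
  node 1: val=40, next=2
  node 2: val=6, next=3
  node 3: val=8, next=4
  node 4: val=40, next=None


Floyd's tortoise (slow, +1) and hare (fast, +2):
  init: slow=0, fast=0
  step 1: slow=1, fast=2
  step 2: slow=2, fast=4
  step 3: fast -> None, no cycle

Cycle: no


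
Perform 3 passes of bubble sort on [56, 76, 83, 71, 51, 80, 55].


Initial: [56, 76, 83, 71, 51, 80, 55]
Pass 1: [56, 76, 71, 51, 80, 55, 83] (4 swaps)
Pass 2: [56, 71, 51, 76, 55, 80, 83] (3 swaps)
Pass 3: [56, 51, 71, 55, 76, 80, 83] (2 swaps)

After 3 passes: [56, 51, 71, 55, 76, 80, 83]


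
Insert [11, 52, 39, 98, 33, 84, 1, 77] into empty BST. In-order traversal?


Insert 11: root
Insert 52: R from 11
Insert 39: R from 11 -> L from 52
Insert 98: R from 11 -> R from 52
Insert 33: R from 11 -> L from 52 -> L from 39
Insert 84: R from 11 -> R from 52 -> L from 98
Insert 1: L from 11
Insert 77: R from 11 -> R from 52 -> L from 98 -> L from 84

In-order: [1, 11, 33, 39, 52, 77, 84, 98]


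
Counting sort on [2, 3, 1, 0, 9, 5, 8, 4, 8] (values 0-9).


Input: [2, 3, 1, 0, 9, 5, 8, 4, 8]
Counts: [1, 1, 1, 1, 1, 1, 0, 0, 2, 1]

Sorted: [0, 1, 2, 3, 4, 5, 8, 8, 9]


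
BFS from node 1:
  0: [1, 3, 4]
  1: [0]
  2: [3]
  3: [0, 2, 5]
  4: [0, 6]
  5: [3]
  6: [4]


Visit 1, enqueue [0]
Visit 0, enqueue [3, 4]
Visit 3, enqueue [2, 5]
Visit 4, enqueue [6]
Visit 2, enqueue []
Visit 5, enqueue []
Visit 6, enqueue []

BFS order: [1, 0, 3, 4, 2, 5, 6]


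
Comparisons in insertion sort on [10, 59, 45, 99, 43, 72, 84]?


Algorithm: insertion sort
Input: [10, 59, 45, 99, 43, 72, 84]
Sorted: [10, 43, 45, 59, 72, 84, 99]

12


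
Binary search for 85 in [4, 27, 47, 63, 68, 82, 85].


Step 1: lo=0, hi=6, mid=3, val=63
Step 2: lo=4, hi=6, mid=5, val=82
Step 3: lo=6, hi=6, mid=6, val=85

Found at index 6


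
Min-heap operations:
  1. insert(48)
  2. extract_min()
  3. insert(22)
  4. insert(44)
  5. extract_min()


insert(48) -> [48]
extract_min()->48, []
insert(22) -> [22]
insert(44) -> [22, 44]
extract_min()->22, [44]

Final heap: [44]


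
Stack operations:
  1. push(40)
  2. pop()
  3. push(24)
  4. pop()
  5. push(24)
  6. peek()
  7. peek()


push(40) -> [40]
pop()->40, []
push(24) -> [24]
pop()->24, []
push(24) -> [24]
peek()->24
peek()->24

Final stack: [24]


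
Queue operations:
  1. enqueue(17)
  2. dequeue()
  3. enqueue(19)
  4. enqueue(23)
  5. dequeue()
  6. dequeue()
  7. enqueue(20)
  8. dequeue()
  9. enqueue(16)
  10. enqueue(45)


enqueue(17) -> [17]
dequeue()->17, []
enqueue(19) -> [19]
enqueue(23) -> [19, 23]
dequeue()->19, [23]
dequeue()->23, []
enqueue(20) -> [20]
dequeue()->20, []
enqueue(16) -> [16]
enqueue(45) -> [16, 45]

Final queue: [16, 45]


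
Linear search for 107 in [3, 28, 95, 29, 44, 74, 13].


i=0: 3!=107
i=1: 28!=107
i=2: 95!=107
i=3: 29!=107
i=4: 44!=107
i=5: 74!=107
i=6: 13!=107

Not found, 7 comps


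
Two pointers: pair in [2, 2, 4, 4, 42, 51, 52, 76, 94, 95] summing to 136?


lo=0(2)+hi=9(95)=97
lo=1(2)+hi=9(95)=97
lo=2(4)+hi=9(95)=99
lo=3(4)+hi=9(95)=99
lo=4(42)+hi=9(95)=137
lo=4(42)+hi=8(94)=136

Yes: 42+94=136


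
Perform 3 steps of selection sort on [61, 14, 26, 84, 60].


Initial: [61, 14, 26, 84, 60]
Step 1: min=14 at 1
  Swap: [14, 61, 26, 84, 60]
Step 2: min=26 at 2
  Swap: [14, 26, 61, 84, 60]
Step 3: min=60 at 4
  Swap: [14, 26, 60, 84, 61]

After 3 steps: [14, 26, 60, 84, 61]


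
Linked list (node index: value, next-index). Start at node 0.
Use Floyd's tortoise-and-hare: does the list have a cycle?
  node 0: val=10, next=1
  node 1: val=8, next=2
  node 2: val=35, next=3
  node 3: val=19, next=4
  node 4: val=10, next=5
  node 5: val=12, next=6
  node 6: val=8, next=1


Floyd's tortoise (slow, +1) and hare (fast, +2):
  init: slow=0, fast=0
  step 1: slow=1, fast=2
  step 2: slow=2, fast=4
  step 3: slow=3, fast=6
  step 4: slow=4, fast=2
  step 5: slow=5, fast=4
  step 6: slow=6, fast=6
  slow == fast at node 6: cycle detected

Cycle: yes


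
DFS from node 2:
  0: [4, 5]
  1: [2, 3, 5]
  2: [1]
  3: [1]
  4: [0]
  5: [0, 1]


Visit 2, push [1]
Visit 1, push [5, 3]
Visit 3, push []
Visit 5, push [0]
Visit 0, push [4]
Visit 4, push []

DFS order: [2, 1, 3, 5, 0, 4]


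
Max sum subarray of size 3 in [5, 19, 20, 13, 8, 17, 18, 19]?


[0:3]: 44
[1:4]: 52
[2:5]: 41
[3:6]: 38
[4:7]: 43
[5:8]: 54

Max: 54 at [5:8]


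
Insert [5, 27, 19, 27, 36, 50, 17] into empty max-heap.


Insert 5: [5]
Insert 27: [27, 5]
Insert 19: [27, 5, 19]
Insert 27: [27, 27, 19, 5]
Insert 36: [36, 27, 19, 5, 27]
Insert 50: [50, 27, 36, 5, 27, 19]
Insert 17: [50, 27, 36, 5, 27, 19, 17]

Final heap: [50, 27, 36, 5, 27, 19, 17]


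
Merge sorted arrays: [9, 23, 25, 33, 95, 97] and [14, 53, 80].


Take 9 from A
Take 14 from B
Take 23 from A
Take 25 from A
Take 33 from A
Take 53 from B
Take 80 from B

Merged: [9, 14, 23, 25, 33, 53, 80, 95, 97]


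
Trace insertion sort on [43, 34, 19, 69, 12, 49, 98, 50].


Initial: [43, 34, 19, 69, 12, 49, 98, 50]
Insert 34: [34, 43, 19, 69, 12, 49, 98, 50]
Insert 19: [19, 34, 43, 69, 12, 49, 98, 50]
Insert 69: [19, 34, 43, 69, 12, 49, 98, 50]
Insert 12: [12, 19, 34, 43, 69, 49, 98, 50]
Insert 49: [12, 19, 34, 43, 49, 69, 98, 50]
Insert 98: [12, 19, 34, 43, 49, 69, 98, 50]
Insert 50: [12, 19, 34, 43, 49, 50, 69, 98]

Sorted: [12, 19, 34, 43, 49, 50, 69, 98]


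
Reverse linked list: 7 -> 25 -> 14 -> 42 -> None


Step 1: curr=7, set curr.next=prev(None) | reversed so far: 7
Step 2: curr=25, set curr.next=prev(7) | reversed so far: 25 -> 7
Step 3: curr=14, set curr.next=prev(25) | reversed so far: 14 -> 25 -> 7
Step 4: curr=42, set curr.next=prev(14) | reversed so far: 42 -> 14 -> 25 -> 7

42 -> 14 -> 25 -> 7 -> None


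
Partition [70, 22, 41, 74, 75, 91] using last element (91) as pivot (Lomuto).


Pivot: 91
  70 <= 91: advance i (no swap)
  22 <= 91: advance i (no swap)
  41 <= 91: advance i (no swap)
  74 <= 91: advance i (no swap)
  75 <= 91: advance i (no swap)
Place pivot at 5: [70, 22, 41, 74, 75, 91]

Partitioned: [70, 22, 41, 74, 75, 91]


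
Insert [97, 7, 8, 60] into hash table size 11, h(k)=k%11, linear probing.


Insert 97: h=9 -> slot 9
Insert 7: h=7 -> slot 7
Insert 8: h=8 -> slot 8
Insert 60: h=5 -> slot 5

Table: [None, None, None, None, None, 60, None, 7, 8, 97, None]


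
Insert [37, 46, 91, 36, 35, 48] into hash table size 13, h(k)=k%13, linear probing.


Insert 37: h=11 -> slot 11
Insert 46: h=7 -> slot 7
Insert 91: h=0 -> slot 0
Insert 36: h=10 -> slot 10
Insert 35: h=9 -> slot 9
Insert 48: h=9, 3 probes -> slot 12

Table: [91, None, None, None, None, None, None, 46, None, 35, 36, 37, 48]


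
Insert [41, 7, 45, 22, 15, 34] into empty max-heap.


Insert 41: [41]
Insert 7: [41, 7]
Insert 45: [45, 7, 41]
Insert 22: [45, 22, 41, 7]
Insert 15: [45, 22, 41, 7, 15]
Insert 34: [45, 22, 41, 7, 15, 34]

Final heap: [45, 22, 41, 7, 15, 34]


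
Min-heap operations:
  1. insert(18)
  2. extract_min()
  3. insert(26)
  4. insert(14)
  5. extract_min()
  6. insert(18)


insert(18) -> [18]
extract_min()->18, []
insert(26) -> [26]
insert(14) -> [14, 26]
extract_min()->14, [26]
insert(18) -> [18, 26]

Final heap: [18, 26]


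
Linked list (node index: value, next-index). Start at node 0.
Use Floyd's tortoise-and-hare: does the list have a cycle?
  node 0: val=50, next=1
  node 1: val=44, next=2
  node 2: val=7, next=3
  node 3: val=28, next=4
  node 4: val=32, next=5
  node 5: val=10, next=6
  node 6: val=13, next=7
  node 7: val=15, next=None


Floyd's tortoise (slow, +1) and hare (fast, +2):
  init: slow=0, fast=0
  step 1: slow=1, fast=2
  step 2: slow=2, fast=4
  step 3: slow=3, fast=6
  step 4: fast 6->7->None, no cycle

Cycle: no


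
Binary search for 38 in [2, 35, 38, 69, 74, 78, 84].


Step 1: lo=0, hi=6, mid=3, val=69
Step 2: lo=0, hi=2, mid=1, val=35
Step 3: lo=2, hi=2, mid=2, val=38

Found at index 2


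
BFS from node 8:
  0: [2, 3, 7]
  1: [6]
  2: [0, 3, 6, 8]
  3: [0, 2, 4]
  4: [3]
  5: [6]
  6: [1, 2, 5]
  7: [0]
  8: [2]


Visit 8, enqueue [2]
Visit 2, enqueue [0, 3, 6]
Visit 0, enqueue [7]
Visit 3, enqueue [4]
Visit 6, enqueue [1, 5]
Visit 7, enqueue []
Visit 4, enqueue []
Visit 1, enqueue []
Visit 5, enqueue []

BFS order: [8, 2, 0, 3, 6, 7, 4, 1, 5]


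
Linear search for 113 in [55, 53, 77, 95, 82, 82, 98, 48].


i=0: 55!=113
i=1: 53!=113
i=2: 77!=113
i=3: 95!=113
i=4: 82!=113
i=5: 82!=113
i=6: 98!=113
i=7: 48!=113

Not found, 8 comps


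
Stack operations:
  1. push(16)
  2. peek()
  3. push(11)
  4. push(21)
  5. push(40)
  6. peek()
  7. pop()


push(16) -> [16]
peek()->16
push(11) -> [16, 11]
push(21) -> [16, 11, 21]
push(40) -> [16, 11, 21, 40]
peek()->40
pop()->40, [16, 11, 21]

Final stack: [16, 11, 21]


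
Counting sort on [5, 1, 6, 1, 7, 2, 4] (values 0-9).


Input: [5, 1, 6, 1, 7, 2, 4]
Counts: [0, 2, 1, 0, 1, 1, 1, 1, 0, 0]

Sorted: [1, 1, 2, 4, 5, 6, 7]


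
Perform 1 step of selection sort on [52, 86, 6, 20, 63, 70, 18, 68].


Initial: [52, 86, 6, 20, 63, 70, 18, 68]
Step 1: min=6 at 2
  Swap: [6, 86, 52, 20, 63, 70, 18, 68]

After 1 step: [6, 86, 52, 20, 63, 70, 18, 68]


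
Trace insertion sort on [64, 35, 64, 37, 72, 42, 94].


Initial: [64, 35, 64, 37, 72, 42, 94]
Insert 35: [35, 64, 64, 37, 72, 42, 94]
Insert 64: [35, 64, 64, 37, 72, 42, 94]
Insert 37: [35, 37, 64, 64, 72, 42, 94]
Insert 72: [35, 37, 64, 64, 72, 42, 94]
Insert 42: [35, 37, 42, 64, 64, 72, 94]
Insert 94: [35, 37, 42, 64, 64, 72, 94]

Sorted: [35, 37, 42, 64, 64, 72, 94]


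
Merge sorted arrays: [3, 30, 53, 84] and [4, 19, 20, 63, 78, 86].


Take 3 from A
Take 4 from B
Take 19 from B
Take 20 from B
Take 30 from A
Take 53 from A
Take 63 from B
Take 78 from B
Take 84 from A

Merged: [3, 4, 19, 20, 30, 53, 63, 78, 84, 86]


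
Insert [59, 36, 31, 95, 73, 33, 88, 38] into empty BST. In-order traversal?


Insert 59: root
Insert 36: L from 59
Insert 31: L from 59 -> L from 36
Insert 95: R from 59
Insert 73: R from 59 -> L from 95
Insert 33: L from 59 -> L from 36 -> R from 31
Insert 88: R from 59 -> L from 95 -> R from 73
Insert 38: L from 59 -> R from 36

In-order: [31, 33, 36, 38, 59, 73, 88, 95]


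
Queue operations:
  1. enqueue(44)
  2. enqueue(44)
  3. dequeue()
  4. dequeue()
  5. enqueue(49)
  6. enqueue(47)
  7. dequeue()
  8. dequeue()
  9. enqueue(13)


enqueue(44) -> [44]
enqueue(44) -> [44, 44]
dequeue()->44, [44]
dequeue()->44, []
enqueue(49) -> [49]
enqueue(47) -> [49, 47]
dequeue()->49, [47]
dequeue()->47, []
enqueue(13) -> [13]

Final queue: [13]


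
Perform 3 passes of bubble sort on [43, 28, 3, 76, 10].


Initial: [43, 28, 3, 76, 10]
Pass 1: [28, 3, 43, 10, 76] (3 swaps)
Pass 2: [3, 28, 10, 43, 76] (2 swaps)
Pass 3: [3, 10, 28, 43, 76] (1 swaps)

After 3 passes: [3, 10, 28, 43, 76]


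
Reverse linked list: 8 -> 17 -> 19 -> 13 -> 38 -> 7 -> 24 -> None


Step 1: curr=8, set curr.next=prev(None) | reversed so far: 8
Step 2: curr=17, set curr.next=prev(8) | reversed so far: 17 -> 8
Step 3: curr=19, set curr.next=prev(17) | reversed so far: 19 -> 17 -> 8
Step 4: curr=13, set curr.next=prev(19) | reversed so far: 13 -> 19 -> 17 -> 8
Step 5: curr=38, set curr.next=prev(13) | reversed so far: 38 -> 13 -> 19 -> 17 -> 8
Step 6: curr=7, set curr.next=prev(38) | reversed so far: 7 -> 38 -> 13 -> 19 -> 17 -> 8
Step 7: curr=24, set curr.next=prev(7) | reversed so far: 24 -> 7 -> 38 -> 13 -> 19 -> 17 -> 8

24 -> 7 -> 38 -> 13 -> 19 -> 17 -> 8 -> None


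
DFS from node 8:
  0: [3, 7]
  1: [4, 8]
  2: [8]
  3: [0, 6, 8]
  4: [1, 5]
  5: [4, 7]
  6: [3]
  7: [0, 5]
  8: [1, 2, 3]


Visit 8, push [3, 2, 1]
Visit 1, push [4]
Visit 4, push [5]
Visit 5, push [7]
Visit 7, push [0]
Visit 0, push [3]
Visit 3, push [6]
Visit 6, push []
Visit 2, push []

DFS order: [8, 1, 4, 5, 7, 0, 3, 6, 2]


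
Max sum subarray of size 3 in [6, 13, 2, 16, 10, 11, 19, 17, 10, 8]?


[0:3]: 21
[1:4]: 31
[2:5]: 28
[3:6]: 37
[4:7]: 40
[5:8]: 47
[6:9]: 46
[7:10]: 35

Max: 47 at [5:8]


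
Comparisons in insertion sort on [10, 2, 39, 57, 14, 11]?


Algorithm: insertion sort
Input: [10, 2, 39, 57, 14, 11]
Sorted: [2, 10, 11, 14, 39, 57]

10


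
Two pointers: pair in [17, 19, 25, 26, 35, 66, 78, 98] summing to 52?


lo=0(17)+hi=7(98)=115
lo=0(17)+hi=6(78)=95
lo=0(17)+hi=5(66)=83
lo=0(17)+hi=4(35)=52

Yes: 17+35=52


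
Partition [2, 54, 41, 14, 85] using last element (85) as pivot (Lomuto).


Pivot: 85
  2 <= 85: advance i (no swap)
  54 <= 85: advance i (no swap)
  41 <= 85: advance i (no swap)
  14 <= 85: advance i (no swap)
Place pivot at 4: [2, 54, 41, 14, 85]

Partitioned: [2, 54, 41, 14, 85]


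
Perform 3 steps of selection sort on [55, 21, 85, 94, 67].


Initial: [55, 21, 85, 94, 67]
Step 1: min=21 at 1
  Swap: [21, 55, 85, 94, 67]
Step 2: min=55 at 1
  Swap: [21, 55, 85, 94, 67]
Step 3: min=67 at 4
  Swap: [21, 55, 67, 94, 85]

After 3 steps: [21, 55, 67, 94, 85]


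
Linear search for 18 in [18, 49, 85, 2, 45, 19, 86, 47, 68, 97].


i=0: 18==18 found!

Found at 0, 1 comps


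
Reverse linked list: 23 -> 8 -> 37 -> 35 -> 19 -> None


Step 1: curr=23, set curr.next=prev(None) | reversed so far: 23
Step 2: curr=8, set curr.next=prev(23) | reversed so far: 8 -> 23
Step 3: curr=37, set curr.next=prev(8) | reversed so far: 37 -> 8 -> 23
Step 4: curr=35, set curr.next=prev(37) | reversed so far: 35 -> 37 -> 8 -> 23
Step 5: curr=19, set curr.next=prev(35) | reversed so far: 19 -> 35 -> 37 -> 8 -> 23

19 -> 35 -> 37 -> 8 -> 23 -> None


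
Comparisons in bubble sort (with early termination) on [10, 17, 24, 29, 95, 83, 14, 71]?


Algorithm: bubble sort (with early termination)
Input: [10, 17, 24, 29, 95, 83, 14, 71]
Sorted: [10, 14, 17, 24, 29, 71, 83, 95]

27


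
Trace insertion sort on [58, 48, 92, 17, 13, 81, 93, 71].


Initial: [58, 48, 92, 17, 13, 81, 93, 71]
Insert 48: [48, 58, 92, 17, 13, 81, 93, 71]
Insert 92: [48, 58, 92, 17, 13, 81, 93, 71]
Insert 17: [17, 48, 58, 92, 13, 81, 93, 71]
Insert 13: [13, 17, 48, 58, 92, 81, 93, 71]
Insert 81: [13, 17, 48, 58, 81, 92, 93, 71]
Insert 93: [13, 17, 48, 58, 81, 92, 93, 71]
Insert 71: [13, 17, 48, 58, 71, 81, 92, 93]

Sorted: [13, 17, 48, 58, 71, 81, 92, 93]


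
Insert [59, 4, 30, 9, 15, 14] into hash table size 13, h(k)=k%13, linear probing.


Insert 59: h=7 -> slot 7
Insert 4: h=4 -> slot 4
Insert 30: h=4, 1 probes -> slot 5
Insert 9: h=9 -> slot 9
Insert 15: h=2 -> slot 2
Insert 14: h=1 -> slot 1

Table: [None, 14, 15, None, 4, 30, None, 59, None, 9, None, None, None]


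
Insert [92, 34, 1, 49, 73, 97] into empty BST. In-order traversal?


Insert 92: root
Insert 34: L from 92
Insert 1: L from 92 -> L from 34
Insert 49: L from 92 -> R from 34
Insert 73: L from 92 -> R from 34 -> R from 49
Insert 97: R from 92

In-order: [1, 34, 49, 73, 92, 97]


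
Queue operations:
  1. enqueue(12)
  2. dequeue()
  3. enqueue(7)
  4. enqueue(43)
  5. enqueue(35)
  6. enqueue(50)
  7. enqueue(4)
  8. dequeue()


enqueue(12) -> [12]
dequeue()->12, []
enqueue(7) -> [7]
enqueue(43) -> [7, 43]
enqueue(35) -> [7, 43, 35]
enqueue(50) -> [7, 43, 35, 50]
enqueue(4) -> [7, 43, 35, 50, 4]
dequeue()->7, [43, 35, 50, 4]

Final queue: [43, 35, 50, 4]


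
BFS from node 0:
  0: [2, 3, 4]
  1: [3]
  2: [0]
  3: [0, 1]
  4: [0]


Visit 0, enqueue [2, 3, 4]
Visit 2, enqueue []
Visit 3, enqueue [1]
Visit 4, enqueue []
Visit 1, enqueue []

BFS order: [0, 2, 3, 4, 1]


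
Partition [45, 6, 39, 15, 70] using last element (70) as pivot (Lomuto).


Pivot: 70
  45 <= 70: advance i (no swap)
  6 <= 70: advance i (no swap)
  39 <= 70: advance i (no swap)
  15 <= 70: advance i (no swap)
Place pivot at 4: [45, 6, 39, 15, 70]

Partitioned: [45, 6, 39, 15, 70]


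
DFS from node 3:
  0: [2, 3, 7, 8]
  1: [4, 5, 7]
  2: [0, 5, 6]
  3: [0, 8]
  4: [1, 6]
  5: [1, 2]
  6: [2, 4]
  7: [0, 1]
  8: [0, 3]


Visit 3, push [8, 0]
Visit 0, push [8, 7, 2]
Visit 2, push [6, 5]
Visit 5, push [1]
Visit 1, push [7, 4]
Visit 4, push [6]
Visit 6, push []
Visit 7, push []
Visit 8, push []

DFS order: [3, 0, 2, 5, 1, 4, 6, 7, 8]


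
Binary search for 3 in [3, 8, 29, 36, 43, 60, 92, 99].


Step 1: lo=0, hi=7, mid=3, val=36
Step 2: lo=0, hi=2, mid=1, val=8
Step 3: lo=0, hi=0, mid=0, val=3

Found at index 0
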